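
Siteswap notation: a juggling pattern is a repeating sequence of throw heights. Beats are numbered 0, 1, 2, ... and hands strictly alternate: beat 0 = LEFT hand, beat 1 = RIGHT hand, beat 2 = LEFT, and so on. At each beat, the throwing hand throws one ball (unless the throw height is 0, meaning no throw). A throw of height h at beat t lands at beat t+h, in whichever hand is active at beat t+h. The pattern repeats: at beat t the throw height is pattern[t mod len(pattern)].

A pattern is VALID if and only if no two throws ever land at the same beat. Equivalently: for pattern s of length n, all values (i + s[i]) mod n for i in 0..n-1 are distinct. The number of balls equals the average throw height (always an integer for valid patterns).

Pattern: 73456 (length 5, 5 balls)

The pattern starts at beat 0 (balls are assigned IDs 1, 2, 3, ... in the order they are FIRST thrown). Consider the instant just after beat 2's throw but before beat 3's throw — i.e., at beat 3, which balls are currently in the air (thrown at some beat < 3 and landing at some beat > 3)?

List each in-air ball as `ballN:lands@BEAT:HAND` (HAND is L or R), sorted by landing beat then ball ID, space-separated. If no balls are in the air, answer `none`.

Answer: ball2:lands@4:L ball3:lands@6:L ball1:lands@7:R

Derivation:
Beat 0 (L): throw ball1 h=7 -> lands@7:R; in-air after throw: [b1@7:R]
Beat 1 (R): throw ball2 h=3 -> lands@4:L; in-air after throw: [b2@4:L b1@7:R]
Beat 2 (L): throw ball3 h=4 -> lands@6:L; in-air after throw: [b2@4:L b3@6:L b1@7:R]
Beat 3 (R): throw ball4 h=5 -> lands@8:L; in-air after throw: [b2@4:L b3@6:L b1@7:R b4@8:L]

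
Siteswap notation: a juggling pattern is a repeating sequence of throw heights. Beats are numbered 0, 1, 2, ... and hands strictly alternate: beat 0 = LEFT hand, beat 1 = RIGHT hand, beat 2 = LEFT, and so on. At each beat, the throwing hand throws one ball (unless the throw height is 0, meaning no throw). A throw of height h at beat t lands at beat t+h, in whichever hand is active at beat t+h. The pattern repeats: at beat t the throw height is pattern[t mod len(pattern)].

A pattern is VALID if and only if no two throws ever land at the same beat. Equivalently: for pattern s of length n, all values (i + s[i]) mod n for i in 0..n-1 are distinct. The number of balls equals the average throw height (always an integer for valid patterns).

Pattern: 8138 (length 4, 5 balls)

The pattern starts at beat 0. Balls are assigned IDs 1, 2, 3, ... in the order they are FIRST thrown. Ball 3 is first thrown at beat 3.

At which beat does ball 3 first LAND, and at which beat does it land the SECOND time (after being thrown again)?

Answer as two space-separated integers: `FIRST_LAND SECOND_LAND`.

Beat 0 (L): throw ball1 h=8 -> lands@8:L; in-air after throw: [b1@8:L]
Beat 1 (R): throw ball2 h=1 -> lands@2:L; in-air after throw: [b2@2:L b1@8:L]
Beat 2 (L): throw ball2 h=3 -> lands@5:R; in-air after throw: [b2@5:R b1@8:L]
Beat 3 (R): throw ball3 h=8 -> lands@11:R; in-air after throw: [b2@5:R b1@8:L b3@11:R]
Beat 4 (L): throw ball4 h=8 -> lands@12:L; in-air after throw: [b2@5:R b1@8:L b3@11:R b4@12:L]
Beat 5 (R): throw ball2 h=1 -> lands@6:L; in-air after throw: [b2@6:L b1@8:L b3@11:R b4@12:L]
Beat 6 (L): throw ball2 h=3 -> lands@9:R; in-air after throw: [b1@8:L b2@9:R b3@11:R b4@12:L]
Beat 7 (R): throw ball5 h=8 -> lands@15:R; in-air after throw: [b1@8:L b2@9:R b3@11:R b4@12:L b5@15:R]
Beat 8 (L): throw ball1 h=8 -> lands@16:L; in-air after throw: [b2@9:R b3@11:R b4@12:L b5@15:R b1@16:L]
Beat 9 (R): throw ball2 h=1 -> lands@10:L; in-air after throw: [b2@10:L b3@11:R b4@12:L b5@15:R b1@16:L]
Beat 10 (L): throw ball2 h=3 -> lands@13:R; in-air after throw: [b3@11:R b4@12:L b2@13:R b5@15:R b1@16:L]
Beat 11 (R): throw ball3 h=8 -> lands@19:R; in-air after throw: [b4@12:L b2@13:R b5@15:R b1@16:L b3@19:R]
Beat 12 (L): throw ball4 h=8 -> lands@20:L; in-air after throw: [b2@13:R b5@15:R b1@16:L b3@19:R b4@20:L]
Beat 13 (R): throw ball2 h=1 -> lands@14:L; in-air after throw: [b2@14:L b5@15:R b1@16:L b3@19:R b4@20:L]
Beat 14 (L): throw ball2 h=3 -> lands@17:R; in-air after throw: [b5@15:R b1@16:L b2@17:R b3@19:R b4@20:L]
Beat 15 (R): throw ball5 h=8 -> lands@23:R; in-air after throw: [b1@16:L b2@17:R b3@19:R b4@20:L b5@23:R]
Beat 16 (L): throw ball1 h=8 -> lands@24:L; in-air after throw: [b2@17:R b3@19:R b4@20:L b5@23:R b1@24:L]
Beat 17 (R): throw ball2 h=1 -> lands@18:L; in-air after throw: [b2@18:L b3@19:R b4@20:L b5@23:R b1@24:L]
Beat 18 (L): throw ball2 h=3 -> lands@21:R; in-air after throw: [b3@19:R b4@20:L b2@21:R b5@23:R b1@24:L]
Beat 19 (R): throw ball3 h=8 -> lands@27:R; in-air after throw: [b4@20:L b2@21:R b5@23:R b1@24:L b3@27:R]
Ball 3: thrown@3 h=8 -> first land @11; rethrown@11 h=8 -> second land @19

Answer: 11 19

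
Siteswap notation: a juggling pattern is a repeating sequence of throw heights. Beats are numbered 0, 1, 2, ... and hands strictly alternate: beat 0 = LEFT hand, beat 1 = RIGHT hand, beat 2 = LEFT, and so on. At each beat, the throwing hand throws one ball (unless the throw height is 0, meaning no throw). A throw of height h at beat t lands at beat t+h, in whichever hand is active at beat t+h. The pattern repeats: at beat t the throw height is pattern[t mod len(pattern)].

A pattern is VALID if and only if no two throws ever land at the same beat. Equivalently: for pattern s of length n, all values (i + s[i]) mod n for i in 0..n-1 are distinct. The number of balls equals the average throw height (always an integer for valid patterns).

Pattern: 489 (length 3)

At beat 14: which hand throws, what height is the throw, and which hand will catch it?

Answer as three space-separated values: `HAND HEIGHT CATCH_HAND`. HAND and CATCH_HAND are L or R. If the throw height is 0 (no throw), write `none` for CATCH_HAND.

Beat 14: 14 mod 2 = 0, so hand = L
Throw height = pattern[14 mod 3] = pattern[2] = 9
Lands at beat 14+9=23, 23 mod 2 = 1, so catch hand = R

Answer: L 9 R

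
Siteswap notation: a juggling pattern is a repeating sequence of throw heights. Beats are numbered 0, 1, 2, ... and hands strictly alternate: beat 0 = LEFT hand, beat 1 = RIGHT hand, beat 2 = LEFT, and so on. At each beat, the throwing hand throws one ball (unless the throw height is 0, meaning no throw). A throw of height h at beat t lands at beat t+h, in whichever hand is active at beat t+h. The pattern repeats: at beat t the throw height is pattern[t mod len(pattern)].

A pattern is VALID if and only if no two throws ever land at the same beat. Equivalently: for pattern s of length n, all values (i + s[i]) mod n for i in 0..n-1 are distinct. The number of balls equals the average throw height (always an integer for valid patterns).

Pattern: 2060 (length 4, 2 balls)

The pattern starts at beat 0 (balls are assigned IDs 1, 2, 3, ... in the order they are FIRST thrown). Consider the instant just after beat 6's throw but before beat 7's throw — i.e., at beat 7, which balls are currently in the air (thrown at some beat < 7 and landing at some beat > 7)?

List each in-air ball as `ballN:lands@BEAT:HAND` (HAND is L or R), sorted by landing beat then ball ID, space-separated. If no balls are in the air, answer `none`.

Answer: ball1:lands@8:L ball2:lands@12:L

Derivation:
Beat 0 (L): throw ball1 h=2 -> lands@2:L; in-air after throw: [b1@2:L]
Beat 2 (L): throw ball1 h=6 -> lands@8:L; in-air after throw: [b1@8:L]
Beat 4 (L): throw ball2 h=2 -> lands@6:L; in-air after throw: [b2@6:L b1@8:L]
Beat 6 (L): throw ball2 h=6 -> lands@12:L; in-air after throw: [b1@8:L b2@12:L]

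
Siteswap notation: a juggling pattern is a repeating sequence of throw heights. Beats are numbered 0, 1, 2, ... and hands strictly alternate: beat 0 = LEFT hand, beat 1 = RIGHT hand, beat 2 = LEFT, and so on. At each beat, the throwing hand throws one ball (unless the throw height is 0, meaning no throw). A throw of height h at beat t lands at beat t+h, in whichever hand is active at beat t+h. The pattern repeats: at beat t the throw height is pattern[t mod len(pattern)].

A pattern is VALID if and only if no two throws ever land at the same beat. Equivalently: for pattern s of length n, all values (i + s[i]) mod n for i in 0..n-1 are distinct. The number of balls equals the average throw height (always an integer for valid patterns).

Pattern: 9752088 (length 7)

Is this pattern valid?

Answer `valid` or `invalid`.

Answer: invalid

Derivation:
i=0: (i + s[i]) mod n = (0 + 9) mod 7 = 2
i=1: (i + s[i]) mod n = (1 + 7) mod 7 = 1
i=2: (i + s[i]) mod n = (2 + 5) mod 7 = 0
i=3: (i + s[i]) mod n = (3 + 2) mod 7 = 5
i=4: (i + s[i]) mod n = (4 + 0) mod 7 = 4
i=5: (i + s[i]) mod n = (5 + 8) mod 7 = 6
i=6: (i + s[i]) mod n = (6 + 8) mod 7 = 0
Residues: [2, 1, 0, 5, 4, 6, 0], distinct: False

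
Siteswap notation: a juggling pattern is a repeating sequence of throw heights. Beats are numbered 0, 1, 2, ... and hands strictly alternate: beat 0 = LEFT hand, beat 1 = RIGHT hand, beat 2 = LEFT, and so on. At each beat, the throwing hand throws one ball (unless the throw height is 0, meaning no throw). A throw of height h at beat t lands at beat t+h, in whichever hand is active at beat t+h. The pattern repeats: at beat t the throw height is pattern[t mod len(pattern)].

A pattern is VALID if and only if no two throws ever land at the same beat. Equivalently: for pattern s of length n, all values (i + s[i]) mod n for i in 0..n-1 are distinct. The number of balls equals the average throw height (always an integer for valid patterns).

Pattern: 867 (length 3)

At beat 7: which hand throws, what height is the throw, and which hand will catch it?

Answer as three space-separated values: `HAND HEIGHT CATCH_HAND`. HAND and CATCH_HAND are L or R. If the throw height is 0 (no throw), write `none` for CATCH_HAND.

Answer: R 6 R

Derivation:
Beat 7: 7 mod 2 = 1, so hand = R
Throw height = pattern[7 mod 3] = pattern[1] = 6
Lands at beat 7+6=13, 13 mod 2 = 1, so catch hand = R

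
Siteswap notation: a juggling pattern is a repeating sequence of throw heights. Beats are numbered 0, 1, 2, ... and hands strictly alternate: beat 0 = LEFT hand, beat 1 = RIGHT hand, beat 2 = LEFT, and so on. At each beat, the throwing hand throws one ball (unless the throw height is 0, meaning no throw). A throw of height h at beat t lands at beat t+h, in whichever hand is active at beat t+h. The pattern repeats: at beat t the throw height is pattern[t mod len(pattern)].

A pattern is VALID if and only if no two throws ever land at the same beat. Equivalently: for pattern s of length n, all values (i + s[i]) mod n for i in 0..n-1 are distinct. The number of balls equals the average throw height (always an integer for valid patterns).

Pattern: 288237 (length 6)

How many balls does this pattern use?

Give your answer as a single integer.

Pattern = [2, 8, 8, 2, 3, 7], length n = 6
  position 0: throw height = 2, running sum = 2
  position 1: throw height = 8, running sum = 10
  position 2: throw height = 8, running sum = 18
  position 3: throw height = 2, running sum = 20
  position 4: throw height = 3, running sum = 23
  position 5: throw height = 7, running sum = 30
Total sum = 30; balls = sum / n = 30 / 6 = 5

Answer: 5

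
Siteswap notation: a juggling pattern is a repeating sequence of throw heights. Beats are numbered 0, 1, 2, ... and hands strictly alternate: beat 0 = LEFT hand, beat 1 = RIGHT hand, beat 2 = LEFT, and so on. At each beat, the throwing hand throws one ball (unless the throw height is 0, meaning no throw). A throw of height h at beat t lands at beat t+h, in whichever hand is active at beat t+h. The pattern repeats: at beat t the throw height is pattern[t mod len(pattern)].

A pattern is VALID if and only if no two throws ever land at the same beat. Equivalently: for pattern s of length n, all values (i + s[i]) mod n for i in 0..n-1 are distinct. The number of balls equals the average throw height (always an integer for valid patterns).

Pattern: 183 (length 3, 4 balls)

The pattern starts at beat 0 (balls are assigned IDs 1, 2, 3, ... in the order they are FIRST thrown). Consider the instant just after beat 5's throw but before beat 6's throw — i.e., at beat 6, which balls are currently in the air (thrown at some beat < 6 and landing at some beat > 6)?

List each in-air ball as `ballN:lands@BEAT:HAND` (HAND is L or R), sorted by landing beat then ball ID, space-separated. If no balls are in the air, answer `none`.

Beat 0 (L): throw ball1 h=1 -> lands@1:R; in-air after throw: [b1@1:R]
Beat 1 (R): throw ball1 h=8 -> lands@9:R; in-air after throw: [b1@9:R]
Beat 2 (L): throw ball2 h=3 -> lands@5:R; in-air after throw: [b2@5:R b1@9:R]
Beat 3 (R): throw ball3 h=1 -> lands@4:L; in-air after throw: [b3@4:L b2@5:R b1@9:R]
Beat 4 (L): throw ball3 h=8 -> lands@12:L; in-air after throw: [b2@5:R b1@9:R b3@12:L]
Beat 5 (R): throw ball2 h=3 -> lands@8:L; in-air after throw: [b2@8:L b1@9:R b3@12:L]
Beat 6 (L): throw ball4 h=1 -> lands@7:R; in-air after throw: [b4@7:R b2@8:L b1@9:R b3@12:L]

Answer: ball2:lands@8:L ball1:lands@9:R ball3:lands@12:L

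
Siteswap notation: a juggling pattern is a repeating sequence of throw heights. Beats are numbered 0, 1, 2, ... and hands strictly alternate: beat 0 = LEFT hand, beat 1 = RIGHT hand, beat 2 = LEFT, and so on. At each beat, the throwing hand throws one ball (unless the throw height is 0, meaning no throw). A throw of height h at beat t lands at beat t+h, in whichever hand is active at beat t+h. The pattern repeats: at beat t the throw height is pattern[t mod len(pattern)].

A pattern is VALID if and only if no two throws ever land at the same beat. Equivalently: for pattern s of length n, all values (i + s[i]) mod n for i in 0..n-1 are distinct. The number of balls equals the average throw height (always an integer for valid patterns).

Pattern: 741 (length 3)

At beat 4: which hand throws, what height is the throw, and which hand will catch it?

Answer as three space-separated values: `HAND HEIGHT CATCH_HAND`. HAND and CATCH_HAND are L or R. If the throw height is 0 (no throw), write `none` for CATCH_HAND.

Beat 4: 4 mod 2 = 0, so hand = L
Throw height = pattern[4 mod 3] = pattern[1] = 4
Lands at beat 4+4=8, 8 mod 2 = 0, so catch hand = L

Answer: L 4 L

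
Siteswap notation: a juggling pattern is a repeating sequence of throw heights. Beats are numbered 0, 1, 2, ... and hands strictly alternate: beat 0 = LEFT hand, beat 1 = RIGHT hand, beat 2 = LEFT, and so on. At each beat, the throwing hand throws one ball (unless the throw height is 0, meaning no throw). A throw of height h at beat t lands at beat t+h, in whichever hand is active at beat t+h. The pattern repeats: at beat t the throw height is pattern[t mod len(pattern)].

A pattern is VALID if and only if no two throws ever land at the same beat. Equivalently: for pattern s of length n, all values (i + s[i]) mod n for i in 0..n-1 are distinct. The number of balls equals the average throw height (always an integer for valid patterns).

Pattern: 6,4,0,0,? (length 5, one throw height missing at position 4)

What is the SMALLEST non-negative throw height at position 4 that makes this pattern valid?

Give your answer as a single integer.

Answer: 0

Derivation:
i=0: (0 + 6) mod 5 = 1
i=1: (1 + 4) mod 5 = 0
i=2: (2 + 0) mod 5 = 2
i=3: (3 + 0) mod 5 = 3
i=4: s[i]=? (unknown)
Known residues: [0, 1, 2, 3]; need a permutation of 0..4, so missing residue r = 4
Need (4 + s) mod 5 = 4; smallest s = (4 - 4) mod 5 = 0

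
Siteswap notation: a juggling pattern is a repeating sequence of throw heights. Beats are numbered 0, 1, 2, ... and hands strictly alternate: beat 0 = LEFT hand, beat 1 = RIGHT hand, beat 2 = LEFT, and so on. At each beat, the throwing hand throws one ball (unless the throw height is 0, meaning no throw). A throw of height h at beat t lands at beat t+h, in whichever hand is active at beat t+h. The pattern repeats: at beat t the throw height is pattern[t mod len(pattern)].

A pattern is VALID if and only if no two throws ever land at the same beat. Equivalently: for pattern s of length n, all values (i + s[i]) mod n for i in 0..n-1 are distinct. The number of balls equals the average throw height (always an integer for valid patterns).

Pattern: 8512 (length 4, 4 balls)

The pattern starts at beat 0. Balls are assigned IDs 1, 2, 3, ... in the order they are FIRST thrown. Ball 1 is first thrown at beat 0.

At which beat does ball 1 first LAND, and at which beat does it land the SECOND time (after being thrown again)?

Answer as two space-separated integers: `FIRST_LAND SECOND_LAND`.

Beat 0 (L): throw ball1 h=8 -> lands@8:L; in-air after throw: [b1@8:L]
Beat 1 (R): throw ball2 h=5 -> lands@6:L; in-air after throw: [b2@6:L b1@8:L]
Beat 2 (L): throw ball3 h=1 -> lands@3:R; in-air after throw: [b3@3:R b2@6:L b1@8:L]
Beat 3 (R): throw ball3 h=2 -> lands@5:R; in-air after throw: [b3@5:R b2@6:L b1@8:L]
Beat 4 (L): throw ball4 h=8 -> lands@12:L; in-air after throw: [b3@5:R b2@6:L b1@8:L b4@12:L]
Beat 5 (R): throw ball3 h=5 -> lands@10:L; in-air after throw: [b2@6:L b1@8:L b3@10:L b4@12:L]
Beat 6 (L): throw ball2 h=1 -> lands@7:R; in-air after throw: [b2@7:R b1@8:L b3@10:L b4@12:L]
Beat 7 (R): throw ball2 h=2 -> lands@9:R; in-air after throw: [b1@8:L b2@9:R b3@10:L b4@12:L]
Beat 8 (L): throw ball1 h=8 -> lands@16:L; in-air after throw: [b2@9:R b3@10:L b4@12:L b1@16:L]
Beat 9 (R): throw ball2 h=5 -> lands@14:L; in-air after throw: [b3@10:L b4@12:L b2@14:L b1@16:L]
Beat 10 (L): throw ball3 h=1 -> lands@11:R; in-air after throw: [b3@11:R b4@12:L b2@14:L b1@16:L]
Beat 11 (R): throw ball3 h=2 -> lands@13:R; in-air after throw: [b4@12:L b3@13:R b2@14:L b1@16:L]
Ball 1: thrown@0 h=8 -> first land @8; rethrown@8 h=8 -> second land @16

Answer: 8 16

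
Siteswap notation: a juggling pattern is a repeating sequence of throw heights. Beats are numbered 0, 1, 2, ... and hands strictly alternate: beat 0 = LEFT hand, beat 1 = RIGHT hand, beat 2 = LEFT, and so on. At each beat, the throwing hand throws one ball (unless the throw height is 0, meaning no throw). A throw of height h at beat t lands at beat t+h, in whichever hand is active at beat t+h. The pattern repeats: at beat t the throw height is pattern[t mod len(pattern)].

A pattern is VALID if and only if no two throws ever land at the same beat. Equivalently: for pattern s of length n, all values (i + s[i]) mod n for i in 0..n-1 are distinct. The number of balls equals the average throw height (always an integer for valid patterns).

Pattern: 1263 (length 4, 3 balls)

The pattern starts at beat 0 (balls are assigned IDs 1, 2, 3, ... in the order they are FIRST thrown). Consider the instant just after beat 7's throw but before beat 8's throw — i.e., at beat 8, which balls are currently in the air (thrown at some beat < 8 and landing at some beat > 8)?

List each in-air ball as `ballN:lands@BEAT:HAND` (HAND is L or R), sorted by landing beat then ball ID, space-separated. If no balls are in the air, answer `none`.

Beat 0 (L): throw ball1 h=1 -> lands@1:R; in-air after throw: [b1@1:R]
Beat 1 (R): throw ball1 h=2 -> lands@3:R; in-air after throw: [b1@3:R]
Beat 2 (L): throw ball2 h=6 -> lands@8:L; in-air after throw: [b1@3:R b2@8:L]
Beat 3 (R): throw ball1 h=3 -> lands@6:L; in-air after throw: [b1@6:L b2@8:L]
Beat 4 (L): throw ball3 h=1 -> lands@5:R; in-air after throw: [b3@5:R b1@6:L b2@8:L]
Beat 5 (R): throw ball3 h=2 -> lands@7:R; in-air after throw: [b1@6:L b3@7:R b2@8:L]
Beat 6 (L): throw ball1 h=6 -> lands@12:L; in-air after throw: [b3@7:R b2@8:L b1@12:L]
Beat 7 (R): throw ball3 h=3 -> lands@10:L; in-air after throw: [b2@8:L b3@10:L b1@12:L]
Beat 8 (L): throw ball2 h=1 -> lands@9:R; in-air after throw: [b2@9:R b3@10:L b1@12:L]

Answer: ball3:lands@10:L ball1:lands@12:L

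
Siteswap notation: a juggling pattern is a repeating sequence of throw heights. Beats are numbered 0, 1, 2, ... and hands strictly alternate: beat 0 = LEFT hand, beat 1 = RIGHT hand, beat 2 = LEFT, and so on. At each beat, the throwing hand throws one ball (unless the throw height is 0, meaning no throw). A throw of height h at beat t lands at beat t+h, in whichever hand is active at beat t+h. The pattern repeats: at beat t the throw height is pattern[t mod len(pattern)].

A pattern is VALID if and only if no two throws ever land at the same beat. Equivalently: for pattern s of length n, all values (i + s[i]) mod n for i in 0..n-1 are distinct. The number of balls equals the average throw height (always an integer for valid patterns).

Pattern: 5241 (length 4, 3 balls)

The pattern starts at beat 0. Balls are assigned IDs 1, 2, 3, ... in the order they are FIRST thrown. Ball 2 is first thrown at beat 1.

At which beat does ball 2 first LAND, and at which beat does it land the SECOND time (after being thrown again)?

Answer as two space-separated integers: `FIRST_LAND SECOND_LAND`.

Beat 0 (L): throw ball1 h=5 -> lands@5:R; in-air after throw: [b1@5:R]
Beat 1 (R): throw ball2 h=2 -> lands@3:R; in-air after throw: [b2@3:R b1@5:R]
Beat 2 (L): throw ball3 h=4 -> lands@6:L; in-air after throw: [b2@3:R b1@5:R b3@6:L]
Beat 3 (R): throw ball2 h=1 -> lands@4:L; in-air after throw: [b2@4:L b1@5:R b3@6:L]
Beat 4 (L): throw ball2 h=5 -> lands@9:R; in-air after throw: [b1@5:R b3@6:L b2@9:R]
Ball 2: thrown@1 h=2 -> first land @3; rethrown@3 h=1 -> second land @4

Answer: 3 4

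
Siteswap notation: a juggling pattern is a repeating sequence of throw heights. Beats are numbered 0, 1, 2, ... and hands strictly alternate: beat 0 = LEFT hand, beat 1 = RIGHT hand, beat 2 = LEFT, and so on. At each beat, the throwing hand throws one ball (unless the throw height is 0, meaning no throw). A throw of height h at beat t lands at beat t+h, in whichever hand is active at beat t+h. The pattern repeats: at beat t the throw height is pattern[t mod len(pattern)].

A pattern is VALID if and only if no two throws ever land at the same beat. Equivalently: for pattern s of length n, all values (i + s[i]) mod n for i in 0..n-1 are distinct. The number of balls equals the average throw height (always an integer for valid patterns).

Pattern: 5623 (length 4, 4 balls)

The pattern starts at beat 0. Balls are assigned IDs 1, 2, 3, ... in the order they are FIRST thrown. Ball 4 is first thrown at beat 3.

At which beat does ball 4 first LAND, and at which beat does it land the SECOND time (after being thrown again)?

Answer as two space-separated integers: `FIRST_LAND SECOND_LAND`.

Answer: 6 8

Derivation:
Beat 0 (L): throw ball1 h=5 -> lands@5:R; in-air after throw: [b1@5:R]
Beat 1 (R): throw ball2 h=6 -> lands@7:R; in-air after throw: [b1@5:R b2@7:R]
Beat 2 (L): throw ball3 h=2 -> lands@4:L; in-air after throw: [b3@4:L b1@5:R b2@7:R]
Beat 3 (R): throw ball4 h=3 -> lands@6:L; in-air after throw: [b3@4:L b1@5:R b4@6:L b2@7:R]
Beat 4 (L): throw ball3 h=5 -> lands@9:R; in-air after throw: [b1@5:R b4@6:L b2@7:R b3@9:R]
Beat 5 (R): throw ball1 h=6 -> lands@11:R; in-air after throw: [b4@6:L b2@7:R b3@9:R b1@11:R]
Beat 6 (L): throw ball4 h=2 -> lands@8:L; in-air after throw: [b2@7:R b4@8:L b3@9:R b1@11:R]
Beat 7 (R): throw ball2 h=3 -> lands@10:L; in-air after throw: [b4@8:L b3@9:R b2@10:L b1@11:R]
Beat 8 (L): throw ball4 h=5 -> lands@13:R; in-air after throw: [b3@9:R b2@10:L b1@11:R b4@13:R]
Ball 4: thrown@3 h=3 -> first land @6; rethrown@6 h=2 -> second land @8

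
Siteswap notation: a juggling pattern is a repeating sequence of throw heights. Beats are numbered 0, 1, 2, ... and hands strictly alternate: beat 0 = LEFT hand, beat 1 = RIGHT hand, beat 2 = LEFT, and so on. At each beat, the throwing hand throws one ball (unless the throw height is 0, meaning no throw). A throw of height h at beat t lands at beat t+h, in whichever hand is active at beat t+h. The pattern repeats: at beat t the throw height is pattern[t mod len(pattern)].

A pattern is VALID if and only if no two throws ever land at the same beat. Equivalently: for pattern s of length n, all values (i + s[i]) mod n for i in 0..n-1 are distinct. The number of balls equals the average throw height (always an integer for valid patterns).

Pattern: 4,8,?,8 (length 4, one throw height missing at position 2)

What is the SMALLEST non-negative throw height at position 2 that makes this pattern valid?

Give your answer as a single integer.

Answer: 0

Derivation:
i=0: (0 + 4) mod 4 = 0
i=1: (1 + 8) mod 4 = 1
i=2: s[i]=? (unknown)
i=3: (3 + 8) mod 4 = 3
Known residues: [0, 1, 3]; need a permutation of 0..3, so missing residue r = 2
Need (2 + s) mod 4 = 2; smallest s = (2 - 2) mod 4 = 0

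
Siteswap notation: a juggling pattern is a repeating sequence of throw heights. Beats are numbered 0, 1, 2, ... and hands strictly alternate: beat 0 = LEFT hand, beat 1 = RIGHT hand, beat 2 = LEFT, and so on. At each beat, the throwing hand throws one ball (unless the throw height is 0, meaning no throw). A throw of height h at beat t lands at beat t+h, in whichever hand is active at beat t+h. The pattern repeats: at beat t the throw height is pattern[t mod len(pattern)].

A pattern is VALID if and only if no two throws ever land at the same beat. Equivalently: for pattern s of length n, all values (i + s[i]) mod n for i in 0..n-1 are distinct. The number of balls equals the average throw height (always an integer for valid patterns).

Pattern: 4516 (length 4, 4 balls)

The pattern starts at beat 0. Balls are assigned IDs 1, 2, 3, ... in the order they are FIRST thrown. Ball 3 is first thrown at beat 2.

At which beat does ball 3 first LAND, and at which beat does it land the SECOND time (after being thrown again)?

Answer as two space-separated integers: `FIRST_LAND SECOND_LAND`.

Answer: 3 9

Derivation:
Beat 0 (L): throw ball1 h=4 -> lands@4:L; in-air after throw: [b1@4:L]
Beat 1 (R): throw ball2 h=5 -> lands@6:L; in-air after throw: [b1@4:L b2@6:L]
Beat 2 (L): throw ball3 h=1 -> lands@3:R; in-air after throw: [b3@3:R b1@4:L b2@6:L]
Beat 3 (R): throw ball3 h=6 -> lands@9:R; in-air after throw: [b1@4:L b2@6:L b3@9:R]
Beat 4 (L): throw ball1 h=4 -> lands@8:L; in-air after throw: [b2@6:L b1@8:L b3@9:R]
Beat 5 (R): throw ball4 h=5 -> lands@10:L; in-air after throw: [b2@6:L b1@8:L b3@9:R b4@10:L]
Beat 6 (L): throw ball2 h=1 -> lands@7:R; in-air after throw: [b2@7:R b1@8:L b3@9:R b4@10:L]
Beat 7 (R): throw ball2 h=6 -> lands@13:R; in-air after throw: [b1@8:L b3@9:R b4@10:L b2@13:R]
Beat 8 (L): throw ball1 h=4 -> lands@12:L; in-air after throw: [b3@9:R b4@10:L b1@12:L b2@13:R]
Beat 9 (R): throw ball3 h=5 -> lands@14:L; in-air after throw: [b4@10:L b1@12:L b2@13:R b3@14:L]
Ball 3: thrown@2 h=1 -> first land @3; rethrown@3 h=6 -> second land @9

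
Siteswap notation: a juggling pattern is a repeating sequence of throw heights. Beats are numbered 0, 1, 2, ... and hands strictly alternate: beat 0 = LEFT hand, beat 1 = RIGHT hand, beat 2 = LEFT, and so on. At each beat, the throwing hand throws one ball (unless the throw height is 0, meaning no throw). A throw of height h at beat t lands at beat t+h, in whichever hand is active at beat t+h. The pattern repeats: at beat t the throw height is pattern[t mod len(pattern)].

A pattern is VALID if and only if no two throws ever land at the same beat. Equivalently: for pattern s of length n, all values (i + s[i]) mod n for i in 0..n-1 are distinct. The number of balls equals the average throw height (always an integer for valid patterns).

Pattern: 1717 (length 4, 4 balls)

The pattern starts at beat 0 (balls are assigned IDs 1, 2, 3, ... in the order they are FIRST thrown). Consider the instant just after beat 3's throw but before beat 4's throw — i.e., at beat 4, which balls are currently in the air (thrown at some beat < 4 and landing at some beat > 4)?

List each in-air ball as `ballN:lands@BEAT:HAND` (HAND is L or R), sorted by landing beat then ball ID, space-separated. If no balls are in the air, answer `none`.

Beat 0 (L): throw ball1 h=1 -> lands@1:R; in-air after throw: [b1@1:R]
Beat 1 (R): throw ball1 h=7 -> lands@8:L; in-air after throw: [b1@8:L]
Beat 2 (L): throw ball2 h=1 -> lands@3:R; in-air after throw: [b2@3:R b1@8:L]
Beat 3 (R): throw ball2 h=7 -> lands@10:L; in-air after throw: [b1@8:L b2@10:L]
Beat 4 (L): throw ball3 h=1 -> lands@5:R; in-air after throw: [b3@5:R b1@8:L b2@10:L]

Answer: ball1:lands@8:L ball2:lands@10:L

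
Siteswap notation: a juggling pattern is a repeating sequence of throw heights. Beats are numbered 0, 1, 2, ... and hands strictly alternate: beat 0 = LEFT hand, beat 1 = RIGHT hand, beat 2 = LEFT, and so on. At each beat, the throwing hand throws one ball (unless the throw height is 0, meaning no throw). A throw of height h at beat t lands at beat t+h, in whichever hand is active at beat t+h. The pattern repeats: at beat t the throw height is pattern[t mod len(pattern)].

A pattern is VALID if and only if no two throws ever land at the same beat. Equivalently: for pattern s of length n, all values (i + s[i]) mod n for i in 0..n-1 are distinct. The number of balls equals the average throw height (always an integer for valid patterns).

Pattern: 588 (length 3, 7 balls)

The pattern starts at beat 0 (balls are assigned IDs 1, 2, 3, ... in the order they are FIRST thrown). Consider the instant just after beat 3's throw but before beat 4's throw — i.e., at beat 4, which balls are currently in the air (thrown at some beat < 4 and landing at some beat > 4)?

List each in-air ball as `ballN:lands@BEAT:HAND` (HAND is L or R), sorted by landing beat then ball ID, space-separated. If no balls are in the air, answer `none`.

Beat 0 (L): throw ball1 h=5 -> lands@5:R; in-air after throw: [b1@5:R]
Beat 1 (R): throw ball2 h=8 -> lands@9:R; in-air after throw: [b1@5:R b2@9:R]
Beat 2 (L): throw ball3 h=8 -> lands@10:L; in-air after throw: [b1@5:R b2@9:R b3@10:L]
Beat 3 (R): throw ball4 h=5 -> lands@8:L; in-air after throw: [b1@5:R b4@8:L b2@9:R b3@10:L]
Beat 4 (L): throw ball5 h=8 -> lands@12:L; in-air after throw: [b1@5:R b4@8:L b2@9:R b3@10:L b5@12:L]

Answer: ball1:lands@5:R ball4:lands@8:L ball2:lands@9:R ball3:lands@10:L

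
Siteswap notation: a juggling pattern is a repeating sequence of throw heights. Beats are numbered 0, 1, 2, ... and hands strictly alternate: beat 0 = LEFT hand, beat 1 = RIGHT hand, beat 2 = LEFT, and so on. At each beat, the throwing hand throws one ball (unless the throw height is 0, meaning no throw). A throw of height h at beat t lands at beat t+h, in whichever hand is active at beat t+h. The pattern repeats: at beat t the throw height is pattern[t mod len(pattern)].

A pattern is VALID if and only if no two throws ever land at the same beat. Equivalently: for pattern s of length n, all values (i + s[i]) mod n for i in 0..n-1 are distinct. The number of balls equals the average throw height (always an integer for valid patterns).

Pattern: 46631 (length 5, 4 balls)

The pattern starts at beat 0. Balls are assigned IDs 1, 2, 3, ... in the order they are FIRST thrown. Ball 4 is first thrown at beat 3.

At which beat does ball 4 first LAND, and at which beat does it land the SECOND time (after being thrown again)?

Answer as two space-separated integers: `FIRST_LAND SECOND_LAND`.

Answer: 6 12

Derivation:
Beat 0 (L): throw ball1 h=4 -> lands@4:L; in-air after throw: [b1@4:L]
Beat 1 (R): throw ball2 h=6 -> lands@7:R; in-air after throw: [b1@4:L b2@7:R]
Beat 2 (L): throw ball3 h=6 -> lands@8:L; in-air after throw: [b1@4:L b2@7:R b3@8:L]
Beat 3 (R): throw ball4 h=3 -> lands@6:L; in-air after throw: [b1@4:L b4@6:L b2@7:R b3@8:L]
Beat 4 (L): throw ball1 h=1 -> lands@5:R; in-air after throw: [b1@5:R b4@6:L b2@7:R b3@8:L]
Beat 5 (R): throw ball1 h=4 -> lands@9:R; in-air after throw: [b4@6:L b2@7:R b3@8:L b1@9:R]
Beat 6 (L): throw ball4 h=6 -> lands@12:L; in-air after throw: [b2@7:R b3@8:L b1@9:R b4@12:L]
Beat 7 (R): throw ball2 h=6 -> lands@13:R; in-air after throw: [b3@8:L b1@9:R b4@12:L b2@13:R]
Beat 8 (L): throw ball3 h=3 -> lands@11:R; in-air after throw: [b1@9:R b3@11:R b4@12:L b2@13:R]
Beat 9 (R): throw ball1 h=1 -> lands@10:L; in-air after throw: [b1@10:L b3@11:R b4@12:L b2@13:R]
Beat 10 (L): throw ball1 h=4 -> lands@14:L; in-air after throw: [b3@11:R b4@12:L b2@13:R b1@14:L]
Beat 11 (R): throw ball3 h=6 -> lands@17:R; in-air after throw: [b4@12:L b2@13:R b1@14:L b3@17:R]
Ball 4: thrown@3 h=3 -> first land @6; rethrown@6 h=6 -> second land @12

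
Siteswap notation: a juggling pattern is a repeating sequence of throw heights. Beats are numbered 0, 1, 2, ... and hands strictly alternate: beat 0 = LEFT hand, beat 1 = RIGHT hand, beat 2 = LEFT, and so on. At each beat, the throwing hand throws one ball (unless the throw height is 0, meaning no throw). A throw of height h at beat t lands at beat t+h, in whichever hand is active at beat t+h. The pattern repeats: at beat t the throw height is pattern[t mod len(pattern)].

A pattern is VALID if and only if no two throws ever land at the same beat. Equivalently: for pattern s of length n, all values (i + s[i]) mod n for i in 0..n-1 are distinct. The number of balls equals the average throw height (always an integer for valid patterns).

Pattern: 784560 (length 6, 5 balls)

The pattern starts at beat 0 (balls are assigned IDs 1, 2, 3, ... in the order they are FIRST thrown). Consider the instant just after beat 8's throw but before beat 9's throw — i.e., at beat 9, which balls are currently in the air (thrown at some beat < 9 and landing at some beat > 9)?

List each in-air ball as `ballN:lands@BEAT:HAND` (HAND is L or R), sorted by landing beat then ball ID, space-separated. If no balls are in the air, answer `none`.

Beat 0 (L): throw ball1 h=7 -> lands@7:R; in-air after throw: [b1@7:R]
Beat 1 (R): throw ball2 h=8 -> lands@9:R; in-air after throw: [b1@7:R b2@9:R]
Beat 2 (L): throw ball3 h=4 -> lands@6:L; in-air after throw: [b3@6:L b1@7:R b2@9:R]
Beat 3 (R): throw ball4 h=5 -> lands@8:L; in-air after throw: [b3@6:L b1@7:R b4@8:L b2@9:R]
Beat 4 (L): throw ball5 h=6 -> lands@10:L; in-air after throw: [b3@6:L b1@7:R b4@8:L b2@9:R b5@10:L]
Beat 6 (L): throw ball3 h=7 -> lands@13:R; in-air after throw: [b1@7:R b4@8:L b2@9:R b5@10:L b3@13:R]
Beat 7 (R): throw ball1 h=8 -> lands@15:R; in-air after throw: [b4@8:L b2@9:R b5@10:L b3@13:R b1@15:R]
Beat 8 (L): throw ball4 h=4 -> lands@12:L; in-air after throw: [b2@9:R b5@10:L b4@12:L b3@13:R b1@15:R]
Beat 9 (R): throw ball2 h=5 -> lands@14:L; in-air after throw: [b5@10:L b4@12:L b3@13:R b2@14:L b1@15:R]

Answer: ball5:lands@10:L ball4:lands@12:L ball3:lands@13:R ball1:lands@15:R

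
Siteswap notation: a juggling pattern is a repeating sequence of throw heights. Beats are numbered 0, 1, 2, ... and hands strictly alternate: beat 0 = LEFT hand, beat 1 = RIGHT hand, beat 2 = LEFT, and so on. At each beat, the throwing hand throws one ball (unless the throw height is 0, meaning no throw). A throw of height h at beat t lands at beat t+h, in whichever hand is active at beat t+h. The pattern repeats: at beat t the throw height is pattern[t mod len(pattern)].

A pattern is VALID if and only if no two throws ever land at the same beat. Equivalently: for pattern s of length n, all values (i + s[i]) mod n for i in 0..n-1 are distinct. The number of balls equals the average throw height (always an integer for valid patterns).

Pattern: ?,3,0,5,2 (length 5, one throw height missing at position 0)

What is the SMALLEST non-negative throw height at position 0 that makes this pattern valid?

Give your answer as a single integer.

Answer: 0

Derivation:
i=0: s[i]=? (unknown)
i=1: (1 + 3) mod 5 = 4
i=2: (2 + 0) mod 5 = 2
i=3: (3 + 5) mod 5 = 3
i=4: (4 + 2) mod 5 = 1
Known residues: [1, 2, 3, 4]; need a permutation of 0..4, so missing residue r = 0
Need (0 + s) mod 5 = 0; smallest s = (0 - 0) mod 5 = 0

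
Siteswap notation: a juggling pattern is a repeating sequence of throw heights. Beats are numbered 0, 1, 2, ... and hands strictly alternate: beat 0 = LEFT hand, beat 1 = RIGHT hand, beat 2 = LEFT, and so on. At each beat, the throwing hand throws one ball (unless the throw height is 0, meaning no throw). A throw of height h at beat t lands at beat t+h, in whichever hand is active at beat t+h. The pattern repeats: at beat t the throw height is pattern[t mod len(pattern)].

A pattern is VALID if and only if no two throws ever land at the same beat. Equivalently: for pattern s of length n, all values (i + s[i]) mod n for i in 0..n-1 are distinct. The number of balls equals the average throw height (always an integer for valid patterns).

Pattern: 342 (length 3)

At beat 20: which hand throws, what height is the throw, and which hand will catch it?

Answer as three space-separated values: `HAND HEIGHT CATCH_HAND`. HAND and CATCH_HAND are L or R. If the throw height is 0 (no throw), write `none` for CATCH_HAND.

Answer: L 2 L

Derivation:
Beat 20: 20 mod 2 = 0, so hand = L
Throw height = pattern[20 mod 3] = pattern[2] = 2
Lands at beat 20+2=22, 22 mod 2 = 0, so catch hand = L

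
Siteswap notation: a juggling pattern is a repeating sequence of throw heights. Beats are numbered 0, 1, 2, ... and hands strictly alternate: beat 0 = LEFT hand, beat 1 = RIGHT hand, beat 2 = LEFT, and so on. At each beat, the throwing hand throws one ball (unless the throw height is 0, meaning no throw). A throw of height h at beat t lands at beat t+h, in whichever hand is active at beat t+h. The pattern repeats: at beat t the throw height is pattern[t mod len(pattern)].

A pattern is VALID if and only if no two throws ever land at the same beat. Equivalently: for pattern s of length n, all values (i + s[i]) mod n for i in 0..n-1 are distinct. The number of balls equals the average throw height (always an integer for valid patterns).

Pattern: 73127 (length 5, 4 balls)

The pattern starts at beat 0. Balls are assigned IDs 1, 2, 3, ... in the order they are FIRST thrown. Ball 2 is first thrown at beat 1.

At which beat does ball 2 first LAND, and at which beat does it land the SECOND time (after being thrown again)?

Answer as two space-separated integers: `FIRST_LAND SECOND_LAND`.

Answer: 4 11

Derivation:
Beat 0 (L): throw ball1 h=7 -> lands@7:R; in-air after throw: [b1@7:R]
Beat 1 (R): throw ball2 h=3 -> lands@4:L; in-air after throw: [b2@4:L b1@7:R]
Beat 2 (L): throw ball3 h=1 -> lands@3:R; in-air after throw: [b3@3:R b2@4:L b1@7:R]
Beat 3 (R): throw ball3 h=2 -> lands@5:R; in-air after throw: [b2@4:L b3@5:R b1@7:R]
Beat 4 (L): throw ball2 h=7 -> lands@11:R; in-air after throw: [b3@5:R b1@7:R b2@11:R]
Beat 5 (R): throw ball3 h=7 -> lands@12:L; in-air after throw: [b1@7:R b2@11:R b3@12:L]
Beat 6 (L): throw ball4 h=3 -> lands@9:R; in-air after throw: [b1@7:R b4@9:R b2@11:R b3@12:L]
Beat 7 (R): throw ball1 h=1 -> lands@8:L; in-air after throw: [b1@8:L b4@9:R b2@11:R b3@12:L]
Beat 8 (L): throw ball1 h=2 -> lands@10:L; in-air after throw: [b4@9:R b1@10:L b2@11:R b3@12:L]
Beat 9 (R): throw ball4 h=7 -> lands@16:L; in-air after throw: [b1@10:L b2@11:R b3@12:L b4@16:L]
Beat 10 (L): throw ball1 h=7 -> lands@17:R; in-air after throw: [b2@11:R b3@12:L b4@16:L b1@17:R]
Beat 11 (R): throw ball2 h=3 -> lands@14:L; in-air after throw: [b3@12:L b2@14:L b4@16:L b1@17:R]
Ball 2: thrown@1 h=3 -> first land @4; rethrown@4 h=7 -> second land @11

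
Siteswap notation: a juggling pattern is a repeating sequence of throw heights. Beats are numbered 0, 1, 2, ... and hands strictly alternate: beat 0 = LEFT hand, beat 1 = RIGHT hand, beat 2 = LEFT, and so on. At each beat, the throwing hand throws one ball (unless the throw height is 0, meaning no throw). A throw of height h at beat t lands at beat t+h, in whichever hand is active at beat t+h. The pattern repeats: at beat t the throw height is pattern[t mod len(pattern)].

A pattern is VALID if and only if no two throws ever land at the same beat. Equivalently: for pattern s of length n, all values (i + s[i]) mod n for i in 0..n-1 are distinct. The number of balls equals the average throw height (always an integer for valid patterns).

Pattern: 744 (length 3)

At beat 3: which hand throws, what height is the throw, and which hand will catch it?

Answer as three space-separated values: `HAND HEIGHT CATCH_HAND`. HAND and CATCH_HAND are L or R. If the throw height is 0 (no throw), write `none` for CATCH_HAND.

Answer: R 7 L

Derivation:
Beat 3: 3 mod 2 = 1, so hand = R
Throw height = pattern[3 mod 3] = pattern[0] = 7
Lands at beat 3+7=10, 10 mod 2 = 0, so catch hand = L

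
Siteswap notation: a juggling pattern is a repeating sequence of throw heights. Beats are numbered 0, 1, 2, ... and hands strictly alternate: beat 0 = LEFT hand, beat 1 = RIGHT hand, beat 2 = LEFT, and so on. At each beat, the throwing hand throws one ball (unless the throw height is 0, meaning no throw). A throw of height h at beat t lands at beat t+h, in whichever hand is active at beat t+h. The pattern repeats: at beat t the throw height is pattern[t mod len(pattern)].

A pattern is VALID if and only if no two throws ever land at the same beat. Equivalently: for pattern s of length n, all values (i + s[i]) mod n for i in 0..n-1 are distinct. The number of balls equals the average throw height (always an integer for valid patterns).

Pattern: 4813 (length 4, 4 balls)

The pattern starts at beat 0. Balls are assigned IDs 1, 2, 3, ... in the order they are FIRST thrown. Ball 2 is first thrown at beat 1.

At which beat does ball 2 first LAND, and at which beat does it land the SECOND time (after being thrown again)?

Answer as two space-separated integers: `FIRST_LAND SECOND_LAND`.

Beat 0 (L): throw ball1 h=4 -> lands@4:L; in-air after throw: [b1@4:L]
Beat 1 (R): throw ball2 h=8 -> lands@9:R; in-air after throw: [b1@4:L b2@9:R]
Beat 2 (L): throw ball3 h=1 -> lands@3:R; in-air after throw: [b3@3:R b1@4:L b2@9:R]
Beat 3 (R): throw ball3 h=3 -> lands@6:L; in-air after throw: [b1@4:L b3@6:L b2@9:R]
Beat 4 (L): throw ball1 h=4 -> lands@8:L; in-air after throw: [b3@6:L b1@8:L b2@9:R]
Beat 5 (R): throw ball4 h=8 -> lands@13:R; in-air after throw: [b3@6:L b1@8:L b2@9:R b4@13:R]
Beat 6 (L): throw ball3 h=1 -> lands@7:R; in-air after throw: [b3@7:R b1@8:L b2@9:R b4@13:R]
Beat 7 (R): throw ball3 h=3 -> lands@10:L; in-air after throw: [b1@8:L b2@9:R b3@10:L b4@13:R]
Beat 8 (L): throw ball1 h=4 -> lands@12:L; in-air after throw: [b2@9:R b3@10:L b1@12:L b4@13:R]
Beat 9 (R): throw ball2 h=8 -> lands@17:R; in-air after throw: [b3@10:L b1@12:L b4@13:R b2@17:R]
Beat 10 (L): throw ball3 h=1 -> lands@11:R; in-air after throw: [b3@11:R b1@12:L b4@13:R b2@17:R]
Beat 11 (R): throw ball3 h=3 -> lands@14:L; in-air after throw: [b1@12:L b4@13:R b3@14:L b2@17:R]
Beat 12 (L): throw ball1 h=4 -> lands@16:L; in-air after throw: [b4@13:R b3@14:L b1@16:L b2@17:R]
Ball 2: thrown@1 h=8 -> first land @9; rethrown@9 h=8 -> second land @17

Answer: 9 17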